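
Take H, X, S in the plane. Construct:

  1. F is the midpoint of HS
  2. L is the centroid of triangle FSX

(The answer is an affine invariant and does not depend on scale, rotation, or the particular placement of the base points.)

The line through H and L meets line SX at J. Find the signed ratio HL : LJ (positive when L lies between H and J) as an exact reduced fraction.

Set H = (0, 0), X = (1, 0), S = (0, 1); any affine frame gives the same invariant.
1. F is the midpoint of HS ⇒ F = (0, 1/2)
2. L is the centroid of triangle FSX ⇒ L = (1/3, 1/2)
line HL meets SX at J = (2/5, 3/5)
L = H + t·(J−H) with t = 5/6, so HL:LJ = 5/6:1/6

HL:LJ = 5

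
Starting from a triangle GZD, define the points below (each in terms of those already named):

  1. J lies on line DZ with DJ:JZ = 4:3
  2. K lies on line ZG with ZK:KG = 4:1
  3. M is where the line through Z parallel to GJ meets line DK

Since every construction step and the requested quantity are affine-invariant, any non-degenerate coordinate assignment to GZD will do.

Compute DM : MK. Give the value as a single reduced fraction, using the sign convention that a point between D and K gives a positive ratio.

DM:MK = -35/12

Set G = (0, 0), Z = (1, 0), D = (0, 1); any affine frame gives the same invariant.
1. J lies on line DZ with DJ:JZ = 4:3 ⇒ J = (4/7, 3/7)
2. K lies on line ZG with ZK:KG = 4:1 ⇒ K = (1/5, 0)
3. M is where the line through Z parallel to GJ meets line DK ⇒ M = (7/23, -12/23)
M = D + t·(K−D) with t = 35/23, so DM:MK = t:(1−t) = 35/23:-12/23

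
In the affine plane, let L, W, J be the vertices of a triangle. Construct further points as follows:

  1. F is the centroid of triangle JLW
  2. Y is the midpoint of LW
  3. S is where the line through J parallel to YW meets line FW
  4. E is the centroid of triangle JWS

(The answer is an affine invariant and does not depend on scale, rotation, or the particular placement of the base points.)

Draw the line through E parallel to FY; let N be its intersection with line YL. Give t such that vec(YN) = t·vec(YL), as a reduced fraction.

Set L = (0, 0), W = (1, 0), J = (0, 1); any affine frame gives the same invariant.
1. F is the centroid of triangle JLW ⇒ F = (1/3, 1/3)
2. Y is the midpoint of LW ⇒ Y = (1/2, 0)
3. S is where the line through J parallel to YW meets line FW ⇒ S = (-1, 1)
4. E is the centroid of triangle JWS ⇒ E = (0, 2/3)
through E parallel to FY: direction (1/6, -1/3); meets YL at N = (1/3, 0)
N = Y + t·(L−Y) with t = 1/3

t = 1/3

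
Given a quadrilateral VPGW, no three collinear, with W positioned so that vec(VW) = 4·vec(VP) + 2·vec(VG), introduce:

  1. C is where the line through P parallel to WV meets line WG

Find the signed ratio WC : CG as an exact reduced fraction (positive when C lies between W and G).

WC:CG = -1/3

Choose coordinates V = (0, 0), P = (1, 0), G = (0, 1), W = (4, 2).
1. C is where the line through P parallel to WV meets line WG ⇒ C = (6, 5/2)
C = W + t·(G−W) with t = -1/2, so WC:CG = t:(1−t) = -1/2:3/2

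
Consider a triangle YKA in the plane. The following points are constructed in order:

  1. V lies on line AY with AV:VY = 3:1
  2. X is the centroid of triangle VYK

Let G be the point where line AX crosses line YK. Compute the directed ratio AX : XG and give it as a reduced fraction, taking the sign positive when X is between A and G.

Set Y = (0, 0), K = (1, 0), A = (0, 1); any affine frame gives the same invariant.
1. V lies on line AY with AV:VY = 3:1 ⇒ V = (0, 1/4)
2. X is the centroid of triangle VYK ⇒ X = (1/3, 1/12)
line AX meets YK at G = (4/11, 0)
X = A + t·(G−A) with t = 11/12, so AX:XG = 11/12:1/12

AX:XG = 11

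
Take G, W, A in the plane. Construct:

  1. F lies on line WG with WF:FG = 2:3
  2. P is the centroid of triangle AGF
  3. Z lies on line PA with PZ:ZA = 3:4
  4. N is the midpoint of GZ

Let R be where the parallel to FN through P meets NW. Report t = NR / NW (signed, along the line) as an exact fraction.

Work in coordinates with G = (0, 0), W = (1, 0), A = (0, 1).
1. F lies on line WG with WF:FG = 2:3 ⇒ F = (3/5, 0)
2. P is the centroid of triangle AGF ⇒ P = (1/5, 1/3)
3. Z lies on line PA with PZ:ZA = 3:4 ⇒ Z = (4/35, 13/21)
4. N is the midpoint of GZ ⇒ N = (2/35, 13/42)
through P parallel to FN: direction (-19/35, 13/42); meets NW at R = (32/65, 1/6)
R = N + t·(W−N) with t = 6/13

t = 6/13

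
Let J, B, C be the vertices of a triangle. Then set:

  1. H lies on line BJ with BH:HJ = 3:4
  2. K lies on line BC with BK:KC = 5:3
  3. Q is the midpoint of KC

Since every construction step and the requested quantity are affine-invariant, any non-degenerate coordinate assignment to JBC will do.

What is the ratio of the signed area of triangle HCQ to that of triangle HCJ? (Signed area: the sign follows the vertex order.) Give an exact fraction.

[HCQ]:[HCJ] = -9/64

Assign J = (0, 0), B = (1, 0), C = (0, 1) — the answer is frame-independent, so this choice is without loss of generality.
1. H lies on line BJ with BH:HJ = 3:4 ⇒ H = (4/7, 0)
2. K lies on line BC with BK:KC = 5:3 ⇒ K = (3/8, 5/8)
3. Q is the midpoint of KC ⇒ Q = (3/16, 13/16)
2·[HCQ] = -9/112, 2·[HCJ] = 4/7
[HCQ]:[HCJ] = -9/112:4/7 = -9/64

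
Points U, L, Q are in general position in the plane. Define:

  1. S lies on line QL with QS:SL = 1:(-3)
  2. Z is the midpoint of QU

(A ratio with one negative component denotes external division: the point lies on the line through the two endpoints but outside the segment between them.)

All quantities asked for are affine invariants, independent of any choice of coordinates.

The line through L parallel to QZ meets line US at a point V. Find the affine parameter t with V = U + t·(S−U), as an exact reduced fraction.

t = -2

Choose coordinates U = (0, 0), L = (1, 0), Q = (0, 1).
1. S lies on line QL with QS:SL = 1:(-3) ⇒ S = (-1/2, 3/2)
2. Z is the midpoint of QU ⇒ Z = (0, 1/2)
through L parallel to QZ: direction (0, -1/2); meets US at V = (1, -3)
V = U + t·(S−U) with t = -2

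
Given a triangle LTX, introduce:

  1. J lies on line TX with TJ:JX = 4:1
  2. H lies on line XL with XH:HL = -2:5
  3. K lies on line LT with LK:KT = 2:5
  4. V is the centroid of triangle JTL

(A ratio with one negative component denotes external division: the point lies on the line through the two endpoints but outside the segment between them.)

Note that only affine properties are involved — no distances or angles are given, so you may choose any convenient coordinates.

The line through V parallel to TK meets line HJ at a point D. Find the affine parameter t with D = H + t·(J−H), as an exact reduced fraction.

Assign L = (0, 0), T = (1, 0), X = (0, 1) — the answer is frame-independent, so this choice is without loss of generality.
1. J lies on line TX with TJ:JX = 4:1 ⇒ J = (1/5, 4/5)
2. H lies on line XL with XH:HL = -2:5 ⇒ H = (0, 5/3)
3. K lies on line LT with LK:KT = 2:5 ⇒ K = (2/7, 0)
4. V is the centroid of triangle JTL ⇒ V = (2/5, 4/15)
through V parallel to TK: direction (-5/7, 0); meets HJ at D = (21/65, 4/15)
D = H + t·(J−H) with t = 21/13

t = 21/13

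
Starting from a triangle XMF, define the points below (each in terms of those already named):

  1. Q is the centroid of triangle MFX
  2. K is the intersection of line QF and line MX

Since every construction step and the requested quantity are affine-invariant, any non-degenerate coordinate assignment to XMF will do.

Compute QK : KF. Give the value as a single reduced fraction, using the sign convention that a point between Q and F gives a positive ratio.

QK:KF = -1/3

Choose coordinates X = (0, 0), M = (1, 0), F = (0, 1).
1. Q is the centroid of triangle MFX ⇒ Q = (1/3, 1/3)
2. K is the intersection of line QF and line MX ⇒ K = (1/2, 0)
K = Q + t·(F−Q) with t = -1/2, so QK:KF = t:(1−t) = -1/2:3/2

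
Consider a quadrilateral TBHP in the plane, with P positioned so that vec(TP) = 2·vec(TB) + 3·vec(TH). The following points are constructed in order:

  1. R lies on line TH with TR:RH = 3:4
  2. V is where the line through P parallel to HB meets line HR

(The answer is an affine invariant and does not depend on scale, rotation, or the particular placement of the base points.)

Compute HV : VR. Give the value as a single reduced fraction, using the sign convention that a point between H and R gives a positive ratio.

Set T = (0, 0), B = (1, 0), H = (0, 1), P = (2, 3); any affine frame gives the same invariant.
1. R lies on line TH with TR:RH = 3:4 ⇒ R = (0, 3/7)
2. V is where the line through P parallel to HB meets line HR ⇒ V = (0, 5)
V = H + t·(R−H) with t = -7, so HV:VR = t:(1−t) = -7:8

HV:VR = -7/8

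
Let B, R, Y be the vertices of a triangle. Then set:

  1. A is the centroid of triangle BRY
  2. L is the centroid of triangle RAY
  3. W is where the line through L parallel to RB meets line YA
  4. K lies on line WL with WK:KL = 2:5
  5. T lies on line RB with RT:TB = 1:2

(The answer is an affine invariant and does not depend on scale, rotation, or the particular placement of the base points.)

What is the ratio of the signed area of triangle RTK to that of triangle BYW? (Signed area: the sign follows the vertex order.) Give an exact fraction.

Assign B = (0, 0), R = (1, 0), Y = (0, 1) — the answer is frame-independent, so this choice is without loss of generality.
1. A is the centroid of triangle BRY ⇒ A = (1/3, 1/3)
2. L is the centroid of triangle RAY ⇒ L = (4/9, 4/9)
3. W is where the line through L parallel to RB meets line YA ⇒ W = (5/18, 4/9)
4. K lies on line WL with WK:KL = 2:5 ⇒ K = (41/126, 4/9)
5. T lies on line RB with RT:TB = 1:2 ⇒ T = (2/3, 0)
2·[RTK] = -4/27, 2·[BYW] = -5/18
[RTK]:[BYW] = -4/27:-5/18 = 8/15

[RTK]:[BYW] = 8/15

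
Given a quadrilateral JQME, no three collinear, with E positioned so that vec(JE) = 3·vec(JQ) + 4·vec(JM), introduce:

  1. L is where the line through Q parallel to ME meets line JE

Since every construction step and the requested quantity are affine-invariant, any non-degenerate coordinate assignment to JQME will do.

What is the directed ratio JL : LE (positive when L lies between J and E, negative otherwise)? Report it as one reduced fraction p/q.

JL:LE = -1/2

Assign J = (0, 0), Q = (1, 0), M = (0, 1), E = (3, 4) — the answer is frame-independent, so this choice is without loss of generality.
1. L is where the line through Q parallel to ME meets line JE ⇒ L = (-3, -4)
L = J + t·(E−J) with t = -1, so JL:LE = t:(1−t) = -1:2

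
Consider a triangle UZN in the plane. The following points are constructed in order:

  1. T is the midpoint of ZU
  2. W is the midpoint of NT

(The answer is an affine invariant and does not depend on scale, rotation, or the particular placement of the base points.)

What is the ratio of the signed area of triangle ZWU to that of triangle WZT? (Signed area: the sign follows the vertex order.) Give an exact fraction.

Choose coordinates U = (0, 0), Z = (1, 0), N = (0, 1).
1. T is the midpoint of ZU ⇒ T = (1/2, 0)
2. W is the midpoint of NT ⇒ W = (1/4, 1/2)
2·[ZWU] = 1/2, 2·[WZT] = -1/4
[ZWU]:[WZT] = 1/2:-1/4 = -2

[ZWU]:[WZT] = -2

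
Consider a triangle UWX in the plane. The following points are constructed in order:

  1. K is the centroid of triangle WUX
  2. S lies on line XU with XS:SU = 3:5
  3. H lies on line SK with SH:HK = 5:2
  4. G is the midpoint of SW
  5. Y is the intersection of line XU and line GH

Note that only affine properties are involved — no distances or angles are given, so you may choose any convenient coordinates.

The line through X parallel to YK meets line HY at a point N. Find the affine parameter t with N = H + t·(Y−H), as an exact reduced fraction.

Choose coordinates U = (0, 0), W = (1, 0), X = (0, 1).
1. K is the centroid of triangle WUX ⇒ K = (1/3, 1/3)
2. S lies on line XU with XS:SU = 3:5 ⇒ S = (0, 5/8)
3. H lies on line SK with SH:HK = 5:2 ⇒ H = (5/21, 5/12)
4. G is the midpoint of SW ⇒ G = (1/2, 5/16)
5. Y is the intersection of line XU and line GH ⇒ Y = (0, 45/88)
through X parallel to YK: direction (1/3, -47/264); meets HY at N = (43/12, -965/1056)
N = H + t·(Y−H) with t = -281/20

t = -281/20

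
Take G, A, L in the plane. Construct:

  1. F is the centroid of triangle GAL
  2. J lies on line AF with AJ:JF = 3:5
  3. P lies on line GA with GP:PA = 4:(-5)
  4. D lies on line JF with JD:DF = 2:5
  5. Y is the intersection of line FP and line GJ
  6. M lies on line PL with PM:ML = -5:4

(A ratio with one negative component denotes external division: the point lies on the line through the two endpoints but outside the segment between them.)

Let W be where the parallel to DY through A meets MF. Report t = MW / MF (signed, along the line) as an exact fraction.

Set G = (0, 0), A = (1, 0), L = (0, 1); any affine frame gives the same invariant.
1. F is the centroid of triangle GAL ⇒ F = (1/3, 1/3)
2. J lies on line AF with AJ:JF = 3:5 ⇒ J = (3/4, 1/8)
3. P lies on line GA with GP:PA = 4:(-5) ⇒ P = (-4, 0)
4. D lies on line JF with JD:DF = 2:5 ⇒ D = (53/84, 31/168)
5. Y is the intersection of line FP and line GJ ⇒ Y = (24/7, 4/7)
6. M lies on line PL with PM:ML = -5:4 ⇒ M = (16, 5)
through A parallel to DY: direction (235/84, 65/168); meets MF at W = (-7/3, -65/141)
W = M + t·(F−M) with t = 55/47

t = 55/47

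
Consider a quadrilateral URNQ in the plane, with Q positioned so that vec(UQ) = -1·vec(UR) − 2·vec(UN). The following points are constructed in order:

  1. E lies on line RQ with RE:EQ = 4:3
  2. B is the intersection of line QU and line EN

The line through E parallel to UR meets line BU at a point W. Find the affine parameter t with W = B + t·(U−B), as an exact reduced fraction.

Set U = (0, 0), R = (1, 0), N = (0, 1), Q = (-1, -2); any affine frame gives the same invariant.
1. E lies on line RQ with RE:EQ = 4:3 ⇒ E = (-1/7, -8/7)
2. B is the intersection of line QU and line EN ⇒ B = (-1/13, -2/13)
through E parallel to UR: direction (1, 0); meets BU at W = (-4/7, -8/7)
W = B + t·(U−B) with t = -45/7

t = -45/7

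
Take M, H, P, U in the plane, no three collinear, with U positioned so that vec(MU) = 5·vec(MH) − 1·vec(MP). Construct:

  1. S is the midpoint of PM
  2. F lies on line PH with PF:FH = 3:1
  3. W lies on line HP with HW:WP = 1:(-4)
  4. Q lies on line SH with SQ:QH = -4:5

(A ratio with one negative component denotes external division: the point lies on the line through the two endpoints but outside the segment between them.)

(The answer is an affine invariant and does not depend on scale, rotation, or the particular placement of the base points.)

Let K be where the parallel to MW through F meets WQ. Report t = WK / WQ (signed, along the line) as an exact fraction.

Assign M = (0, 0), H = (1, 0), P = (0, 1), U = (5, -1) — the answer is frame-independent, so this choice is without loss of generality.
1. S is the midpoint of PM ⇒ S = (0, 1/2)
2. F lies on line PH with PF:FH = 3:1 ⇒ F = (3/4, 1/4)
3. W lies on line HP with HW:WP = 1:(-4) ⇒ W = (4/3, -1/3)
4. Q lies on line SH with SQ:QH = -4:5 ⇒ Q = (-4, 5/2)
through F parallel to MW: direction (4/3, -1/3); meets WQ at K = (-2/9, 71/144)
K = W + t·(Q−W) with t = 7/24

t = 7/24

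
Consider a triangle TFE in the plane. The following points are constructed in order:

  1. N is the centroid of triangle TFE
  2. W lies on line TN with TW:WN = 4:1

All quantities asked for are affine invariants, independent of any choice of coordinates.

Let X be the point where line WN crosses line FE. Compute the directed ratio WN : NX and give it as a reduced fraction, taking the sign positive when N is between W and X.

WN:NX = 2/5

Choose coordinates T = (0, 0), F = (1, 0), E = (0, 1).
1. N is the centroid of triangle TFE ⇒ N = (1/3, 1/3)
2. W lies on line TN with TW:WN = 4:1 ⇒ W = (4/15, 4/15)
line WN meets FE at X = (1/2, 1/2)
N = W + t·(X−W) with t = 2/7, so WN:NX = 2/7:5/7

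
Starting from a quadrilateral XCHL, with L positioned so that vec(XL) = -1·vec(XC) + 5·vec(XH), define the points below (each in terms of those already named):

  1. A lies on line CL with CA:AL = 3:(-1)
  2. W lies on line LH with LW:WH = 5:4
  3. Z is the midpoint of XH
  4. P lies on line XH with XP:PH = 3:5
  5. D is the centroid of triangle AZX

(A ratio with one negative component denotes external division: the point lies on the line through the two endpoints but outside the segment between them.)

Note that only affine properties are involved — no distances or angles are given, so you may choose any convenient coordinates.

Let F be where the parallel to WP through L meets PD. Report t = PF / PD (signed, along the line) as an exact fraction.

t = 25/42

Choose coordinates X = (0, 0), C = (1, 0), H = (0, 1), L = (-1, 5).
1. A lies on line CL with CA:AL = 3:(-1) ⇒ A = (-2, 15/2)
2. W lies on line LH with LW:WH = 5:4 ⇒ W = (-4/9, 25/9)
3. Z is the midpoint of XH ⇒ Z = (0, 1/2)
4. P lies on line XH with XP:PH = 3:5 ⇒ P = (0, 3/8)
5. D is the centroid of triangle AZX ⇒ D = (-2/3, 8/3)
through L parallel to WP: direction (4/9, -173/72); meets PD at F = (-25/63, 1753/1008)
F = P + t·(D−P) with t = 25/42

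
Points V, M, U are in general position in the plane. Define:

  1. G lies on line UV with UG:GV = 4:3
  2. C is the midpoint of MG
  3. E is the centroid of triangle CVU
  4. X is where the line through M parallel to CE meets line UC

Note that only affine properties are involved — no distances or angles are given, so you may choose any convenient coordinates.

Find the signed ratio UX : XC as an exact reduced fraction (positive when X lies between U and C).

Choose coordinates V = (0, 0), M = (1, 0), U = (0, 1).
1. G lies on line UV with UG:GV = 4:3 ⇒ G = (0, 3/7)
2. C is the midpoint of MG ⇒ C = (1/2, 3/14)
3. E is the centroid of triangle CVU ⇒ E = (1/6, 17/42)
4. X is where the line through M parallel to CE meets line UC ⇒ X = (3/7, 16/49)
X = U + t·(C−U) with t = 6/7, so UX:XC = t:(1−t) = 6/7:1/7

UX:XC = 6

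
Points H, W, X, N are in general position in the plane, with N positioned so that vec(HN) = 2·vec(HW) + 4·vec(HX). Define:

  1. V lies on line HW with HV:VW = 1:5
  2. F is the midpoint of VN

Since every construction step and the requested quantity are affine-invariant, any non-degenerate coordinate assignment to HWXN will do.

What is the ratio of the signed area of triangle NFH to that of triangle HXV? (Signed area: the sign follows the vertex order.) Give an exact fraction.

[NFH]:[HXV] = 2

Choose coordinates H = (0, 0), W = (1, 0), X = (0, 1), N = (2, 4).
1. V lies on line HW with HV:VW = 1:5 ⇒ V = (1/6, 0)
2. F is the midpoint of VN ⇒ F = (13/12, 2)
2·[NFH] = -1/3, 2·[HXV] = -1/6
[NFH]:[HXV] = -1/3:-1/6 = 2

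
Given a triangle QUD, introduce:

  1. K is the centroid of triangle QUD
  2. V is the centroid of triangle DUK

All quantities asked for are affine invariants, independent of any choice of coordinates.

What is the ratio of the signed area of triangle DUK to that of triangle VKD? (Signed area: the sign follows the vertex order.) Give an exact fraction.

[DUK]:[VKD] = 3

Work in coordinates with Q = (0, 0), U = (1, 0), D = (0, 1).
1. K is the centroid of triangle QUD ⇒ K = (1/3, 1/3)
2. V is the centroid of triangle DUK ⇒ V = (4/9, 4/9)
2·[DUK] = -1/3, 2·[VKD] = -1/9
[DUK]:[VKD] = -1/3:-1/9 = 3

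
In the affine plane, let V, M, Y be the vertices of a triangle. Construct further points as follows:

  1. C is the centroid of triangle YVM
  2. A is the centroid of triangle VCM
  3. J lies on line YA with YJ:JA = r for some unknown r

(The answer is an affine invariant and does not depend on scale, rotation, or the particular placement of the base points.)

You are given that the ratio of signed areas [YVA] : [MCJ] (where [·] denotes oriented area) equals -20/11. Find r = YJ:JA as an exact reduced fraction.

Assign V = (0, 0), M = (1, 0), Y = (0, 1) — the answer is frame-independent, so this choice is without loss of generality.
1. C is the centroid of triangle YVM ⇒ C = (1/3, 1/3)
2. A is the centroid of triangle VCM ⇒ A = (4/9, 1/9)
3. With YJ:JA = r, write λ = r/(r+1) so J = Y + λ·(A−Y); J is affine-linear in λ
Every point depending on J is an affine combination of J and λ-independent points, so each such coordinate is linear in λ; the λ² term in each signed area is a multiple of (A−Y)×(A−Y) = 0, so 2·[YVA] and 2·[MCJ] are each linear in λ. Evaluating at λ=0 and λ=1:
  2·[YVA] = 4/9,   2·[MCJ] = 4/9·λ − 1/3
So [YVA]:[MCJ] = (4/9) / (4/9·λ − 1/3). Setting this equal to -20/11:
  4/9 = -20/11·(4/9·λ − 1/3)  ⇒  λ = 1/5
Then r = λ/(1−λ) = (1/5)/(4/5) = 1/4. Check: with r = 1/4, J = (4/45, 37/45) and [YVA]:[MCJ] = -20/11 as required.

r = 1/4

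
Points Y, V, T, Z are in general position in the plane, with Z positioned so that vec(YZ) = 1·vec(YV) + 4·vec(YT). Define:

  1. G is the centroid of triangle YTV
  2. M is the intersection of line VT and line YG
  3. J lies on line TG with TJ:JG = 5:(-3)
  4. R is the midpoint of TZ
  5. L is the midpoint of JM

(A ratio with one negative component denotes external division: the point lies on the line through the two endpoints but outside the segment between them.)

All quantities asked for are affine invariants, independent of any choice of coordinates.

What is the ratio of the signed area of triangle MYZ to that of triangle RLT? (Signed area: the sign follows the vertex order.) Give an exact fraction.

[MYZ]:[RLT] = 36/37

Work in coordinates with Y = (0, 0), V = (1, 0), T = (0, 1), Z = (1, 4).
1. G is the centroid of triangle YTV ⇒ G = (1/3, 1/3)
2. M is the intersection of line VT and line YG ⇒ M = (1/2, 1/2)
3. J lies on line TG with TJ:JG = 5:(-3) ⇒ J = (5/6, -2/3)
4. R is the midpoint of TZ ⇒ R = (1/2, 5/2)
5. L is the midpoint of JM ⇒ L = (2/3, -1/12)
2·[MYZ] = -3/2, 2·[RLT] = -37/24
[MYZ]:[RLT] = -3/2:-37/24 = 36/37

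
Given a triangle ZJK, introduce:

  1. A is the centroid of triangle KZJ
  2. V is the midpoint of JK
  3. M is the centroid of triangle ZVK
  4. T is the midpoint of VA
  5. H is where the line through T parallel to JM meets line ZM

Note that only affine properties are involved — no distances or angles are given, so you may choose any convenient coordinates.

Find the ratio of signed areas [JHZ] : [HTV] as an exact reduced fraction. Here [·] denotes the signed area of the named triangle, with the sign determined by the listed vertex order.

[JHZ]:[HTV] = 18

Assign Z = (0, 0), J = (1, 0), K = (0, 1) — the answer is frame-independent, so this choice is without loss of generality.
1. A is the centroid of triangle KZJ ⇒ A = (1/3, 1/3)
2. V is the midpoint of JK ⇒ V = (1/2, 1/2)
3. M is the centroid of triangle ZVK ⇒ M = (1/6, 1/2)
4. T is the midpoint of VA ⇒ T = (5/12, 5/12)
5. H is where the line through T parallel to JM meets line ZM ⇒ H = (5/27, 5/9)
2·[JHZ] = 5/9, 2·[HTV] = 5/162
[JHZ]:[HTV] = 5/9:5/162 = 18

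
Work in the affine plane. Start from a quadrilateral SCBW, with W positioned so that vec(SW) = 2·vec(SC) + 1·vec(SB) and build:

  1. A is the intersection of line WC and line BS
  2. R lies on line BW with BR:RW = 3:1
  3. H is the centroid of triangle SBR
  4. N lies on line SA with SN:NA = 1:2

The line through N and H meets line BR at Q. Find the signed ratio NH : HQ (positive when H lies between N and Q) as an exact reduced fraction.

Set S = (0, 0), C = (1, 0), B = (0, 1), W = (2, 1); any affine frame gives the same invariant.
1. A is the intersection of line WC and line BS ⇒ A = (0, -1)
2. R lies on line BW with BR:RW = 3:1 ⇒ R = (3/2, 1)
3. H is the centroid of triangle SBR ⇒ H = (1/2, 2/3)
4. N lies on line SA with SN:NA = 1:2 ⇒ N = (0, -1/3)
line NH meets BR at Q = (2/3, 1)
H = N + t·(Q−N) with t = 3/4, so NH:HQ = 3/4:1/4

NH:HQ = 3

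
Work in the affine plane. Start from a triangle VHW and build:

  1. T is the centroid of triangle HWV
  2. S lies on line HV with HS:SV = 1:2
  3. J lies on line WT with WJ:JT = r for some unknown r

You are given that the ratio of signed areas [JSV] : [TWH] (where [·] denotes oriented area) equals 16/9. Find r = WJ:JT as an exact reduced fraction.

r = 1/5

Set V = (0, 0), H = (1, 0), W = (0, 1); any affine frame gives the same invariant.
1. T is the centroid of triangle HWV ⇒ T = (1/3, 1/3)
2. S lies on line HV with HS:SV = 1:2 ⇒ S = (2/3, 0)
3. With WJ:JT = r, write λ = r/(r+1) so J = W + λ·(T−W); J is affine-linear in λ
Every point depending on J is an affine combination of J and λ-independent points, so each such coordinate is linear in λ; the λ² term in each signed area is a multiple of (T−W)×(T−W) = 0, so 2·[JSV] and 2·[TWH] are each linear in λ. Evaluating at λ=0 and λ=1:
  2·[JSV] = 4/9·λ − 2/3,   2·[TWH] = -1/3
So [JSV]:[TWH] = (4/9·λ − 2/3) / (-1/3). Setting this equal to 16/9:
  4/9·λ − 2/3 = 16/9·(-1/3)  ⇒  λ = 1/6
Then r = λ/(1−λ) = (1/6)/(5/6) = 1/5. Check: with r = 1/5, J = (1/18, 8/9) and [JSV]:[TWH] = 16/9 as required.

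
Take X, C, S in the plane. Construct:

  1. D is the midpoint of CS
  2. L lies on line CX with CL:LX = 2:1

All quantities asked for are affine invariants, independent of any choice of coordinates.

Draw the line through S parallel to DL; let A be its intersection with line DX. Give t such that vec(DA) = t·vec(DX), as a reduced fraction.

Choose coordinates X = (0, 0), C = (1, 0), S = (0, 1).
1. D is the midpoint of CS ⇒ D = (1/2, 1/2)
2. L lies on line CX with CL:LX = 2:1 ⇒ L = (1/3, 0)
through S parallel to DL: direction (-1/6, -1/2); meets DX at A = (-1/2, -1/2)
A = D + t·(X−D) with t = 2

t = 2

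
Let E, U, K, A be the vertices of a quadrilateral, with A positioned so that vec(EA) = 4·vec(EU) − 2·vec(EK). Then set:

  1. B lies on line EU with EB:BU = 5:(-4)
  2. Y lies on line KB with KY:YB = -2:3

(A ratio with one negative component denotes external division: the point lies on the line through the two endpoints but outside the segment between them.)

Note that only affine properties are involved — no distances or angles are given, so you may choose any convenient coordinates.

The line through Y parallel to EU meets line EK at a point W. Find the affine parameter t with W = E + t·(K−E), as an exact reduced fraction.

t = 3

Work in coordinates with E = (0, 0), U = (1, 0), K = (0, 1), A = (4, -2).
1. B lies on line EU with EB:BU = 5:(-4) ⇒ B = (5, 0)
2. Y lies on line KB with KY:YB = -2:3 ⇒ Y = (-10, 3)
through Y parallel to EU: direction (1, 0); meets EK at W = (0, 3)
W = E + t·(K−E) with t = 3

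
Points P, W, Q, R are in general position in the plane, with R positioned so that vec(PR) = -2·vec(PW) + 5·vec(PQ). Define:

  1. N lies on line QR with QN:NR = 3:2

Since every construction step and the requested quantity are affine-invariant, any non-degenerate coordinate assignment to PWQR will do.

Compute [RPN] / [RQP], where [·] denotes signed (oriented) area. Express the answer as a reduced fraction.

[RPN]:[RQP] = -2/5

Assign P = (0, 0), W = (1, 0), Q = (0, 1), R = (-2, 5) — the answer is frame-independent, so this choice is without loss of generality.
1. N lies on line QR with QN:NR = 3:2 ⇒ N = (-6/5, 17/5)
2·[RPN] = 4/5, 2·[RQP] = -2
[RPN]:[RQP] = 4/5:-2 = -2/5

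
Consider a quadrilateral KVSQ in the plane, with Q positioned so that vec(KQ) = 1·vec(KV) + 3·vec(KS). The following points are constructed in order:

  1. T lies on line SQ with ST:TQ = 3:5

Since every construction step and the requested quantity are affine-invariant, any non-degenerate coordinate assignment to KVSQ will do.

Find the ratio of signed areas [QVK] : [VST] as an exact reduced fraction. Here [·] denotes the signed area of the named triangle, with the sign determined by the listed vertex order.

[QVK]:[VST] = 8/3

Choose coordinates K = (0, 0), V = (1, 0), S = (0, 1), Q = (1, 3).
1. T lies on line SQ with ST:TQ = 3:5 ⇒ T = (3/8, 7/4)
2·[QVK] = -3, 2·[VST] = -9/8
[QVK]:[VST] = -3:-9/8 = 8/3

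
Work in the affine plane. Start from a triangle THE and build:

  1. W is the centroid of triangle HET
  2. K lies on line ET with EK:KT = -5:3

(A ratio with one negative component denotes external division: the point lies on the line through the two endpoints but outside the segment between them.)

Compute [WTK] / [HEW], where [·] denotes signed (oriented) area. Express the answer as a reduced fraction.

Work in coordinates with T = (0, 0), H = (1, 0), E = (0, 1).
1. W is the centroid of triangle HET ⇒ W = (1/3, 1/3)
2. K lies on line ET with EK:KT = -5:3 ⇒ K = (0, -3/2)
2·[WTK] = 1/2, 2·[HEW] = 1/3
[WTK]:[HEW] = 1/2:1/3 = 3/2

[WTK]:[HEW] = 3/2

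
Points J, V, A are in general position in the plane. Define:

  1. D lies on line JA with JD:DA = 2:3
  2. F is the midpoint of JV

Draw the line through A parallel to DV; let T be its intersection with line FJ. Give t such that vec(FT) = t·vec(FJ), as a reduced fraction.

t = -4

Assign J = (0, 0), V = (1, 0), A = (0, 1) — the answer is frame-independent, so this choice is without loss of generality.
1. D lies on line JA with JD:DA = 2:3 ⇒ D = (0, 2/5)
2. F is the midpoint of JV ⇒ F = (1/2, 0)
through A parallel to DV: direction (1, -2/5); meets FJ at T = (5/2, 0)
T = F + t·(J−F) with t = -4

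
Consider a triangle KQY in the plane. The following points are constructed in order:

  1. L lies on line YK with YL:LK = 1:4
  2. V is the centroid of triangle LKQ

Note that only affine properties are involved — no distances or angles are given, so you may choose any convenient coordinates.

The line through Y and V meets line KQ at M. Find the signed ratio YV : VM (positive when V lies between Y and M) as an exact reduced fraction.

YV:VM = 11/4

Choose coordinates K = (0, 0), Q = (1, 0), Y = (0, 1).
1. L lies on line YK with YL:LK = 1:4 ⇒ L = (0, 4/5)
2. V is the centroid of triangle LKQ ⇒ V = (1/3, 4/15)
line YV meets KQ at M = (5/11, 0)
V = Y + t·(M−Y) with t = 11/15, so YV:VM = 11/15:4/15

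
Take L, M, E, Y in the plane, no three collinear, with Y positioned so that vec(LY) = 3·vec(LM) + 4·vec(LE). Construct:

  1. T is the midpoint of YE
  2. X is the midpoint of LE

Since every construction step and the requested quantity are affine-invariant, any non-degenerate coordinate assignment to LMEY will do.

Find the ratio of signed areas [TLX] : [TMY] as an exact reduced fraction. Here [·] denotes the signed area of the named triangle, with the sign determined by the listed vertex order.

[TLX]:[TMY] = -1/4

Set L = (0, 0), M = (1, 0), E = (0, 1), Y = (3, 4); any affine frame gives the same invariant.
1. T is the midpoint of YE ⇒ T = (3/2, 5/2)
2. X is the midpoint of LE ⇒ X = (0, 1/2)
2·[TLX] = -3/4, 2·[TMY] = 3
[TLX]:[TMY] = -3/4:3 = -1/4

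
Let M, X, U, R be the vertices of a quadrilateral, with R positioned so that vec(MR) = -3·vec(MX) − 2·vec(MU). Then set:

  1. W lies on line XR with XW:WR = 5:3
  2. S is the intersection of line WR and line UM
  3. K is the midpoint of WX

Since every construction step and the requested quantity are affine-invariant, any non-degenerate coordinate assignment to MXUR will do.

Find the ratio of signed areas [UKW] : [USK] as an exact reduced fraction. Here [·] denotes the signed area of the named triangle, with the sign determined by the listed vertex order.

Choose coordinates M = (0, 0), X = (1, 0), U = (0, 1), R = (-3, -2).
1. W lies on line XR with XW:WR = 5:3 ⇒ W = (-3/2, -5/4)
2. S is the intersection of line WR and line UM ⇒ S = (0, -1/2)
3. K is the midpoint of WX ⇒ K = (-1/4, -5/8)
2·[UKW] = -15/8, 2·[USK] = -3/8
[UKW]:[USK] = -15/8:-3/8 = 5

[UKW]:[USK] = 5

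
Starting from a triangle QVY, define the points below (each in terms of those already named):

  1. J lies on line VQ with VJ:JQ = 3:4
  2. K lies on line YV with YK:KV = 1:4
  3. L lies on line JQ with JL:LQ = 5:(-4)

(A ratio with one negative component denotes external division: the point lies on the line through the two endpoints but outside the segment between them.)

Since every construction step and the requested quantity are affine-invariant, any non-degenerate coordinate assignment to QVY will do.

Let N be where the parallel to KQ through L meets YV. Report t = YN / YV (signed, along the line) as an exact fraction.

Choose coordinates Q = (0, 0), V = (1, 0), Y = (0, 1).
1. J lies on line VQ with VJ:JQ = 3:4 ⇒ J = (4/7, 0)
2. K lies on line YV with YK:KV = 1:4 ⇒ K = (1/5, 4/5)
3. L lies on line JQ with JL:LQ = 5:(-4) ⇒ L = (-16/7, 0)
through L parallel to KQ: direction (-1/5, -4/5); meets YV at N = (-57/35, 92/35)
N = Y + t·(V−Y) with t = -57/35

t = -57/35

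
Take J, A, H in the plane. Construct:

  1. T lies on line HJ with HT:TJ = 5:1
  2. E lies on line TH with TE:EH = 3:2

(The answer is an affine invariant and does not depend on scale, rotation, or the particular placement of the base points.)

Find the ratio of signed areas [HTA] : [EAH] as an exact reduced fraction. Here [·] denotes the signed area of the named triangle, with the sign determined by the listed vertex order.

[HTA]:[EAH] = 5/2

Set J = (0, 0), A = (1, 0), H = (0, 1); any affine frame gives the same invariant.
1. T lies on line HJ with HT:TJ = 5:1 ⇒ T = (0, 1/6)
2. E lies on line TH with TE:EH = 3:2 ⇒ E = (0, 2/3)
2·[HTA] = 5/6, 2·[EAH] = 1/3
[HTA]:[EAH] = 5/6:1/3 = 5/2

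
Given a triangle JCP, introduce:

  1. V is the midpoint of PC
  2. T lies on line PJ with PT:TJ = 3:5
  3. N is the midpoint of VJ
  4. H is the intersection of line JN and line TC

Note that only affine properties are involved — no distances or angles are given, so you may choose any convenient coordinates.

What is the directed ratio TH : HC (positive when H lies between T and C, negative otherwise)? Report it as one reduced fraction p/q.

TH:HC = 5/8

Choose coordinates J = (0, 0), C = (1, 0), P = (0, 1).
1. V is the midpoint of PC ⇒ V = (1/2, 1/2)
2. T lies on line PJ with PT:TJ = 3:5 ⇒ T = (0, 5/8)
3. N is the midpoint of VJ ⇒ N = (1/4, 1/4)
4. H is the intersection of line JN and line TC ⇒ H = (5/13, 5/13)
H = T + t·(C−T) with t = 5/13, so TH:HC = t:(1−t) = 5/13:8/13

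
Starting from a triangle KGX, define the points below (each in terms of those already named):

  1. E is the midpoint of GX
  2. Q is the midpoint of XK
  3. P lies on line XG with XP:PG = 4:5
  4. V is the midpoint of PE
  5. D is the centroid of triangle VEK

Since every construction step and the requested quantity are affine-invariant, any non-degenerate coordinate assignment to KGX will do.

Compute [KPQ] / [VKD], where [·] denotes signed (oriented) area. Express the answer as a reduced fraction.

[KPQ]:[VKD] = 24

Set K = (0, 0), G = (1, 0), X = (0, 1); any affine frame gives the same invariant.
1. E is the midpoint of GX ⇒ E = (1/2, 1/2)
2. Q is the midpoint of XK ⇒ Q = (0, 1/2)
3. P lies on line XG with XP:PG = 4:5 ⇒ P = (4/9, 5/9)
4. V is the midpoint of PE ⇒ V = (17/36, 19/36)
5. D is the centroid of triangle VEK ⇒ D = (35/108, 37/108)
2·[KPQ] = 2/9, 2·[VKD] = 1/108
[KPQ]:[VKD] = 2/9:1/108 = 24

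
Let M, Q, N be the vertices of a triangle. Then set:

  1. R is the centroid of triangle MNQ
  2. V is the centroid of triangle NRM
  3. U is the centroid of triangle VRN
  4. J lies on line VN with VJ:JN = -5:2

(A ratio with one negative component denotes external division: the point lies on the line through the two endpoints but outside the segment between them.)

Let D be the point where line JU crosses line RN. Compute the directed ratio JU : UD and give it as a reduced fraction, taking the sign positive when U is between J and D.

Choose coordinates M = (0, 0), Q = (1, 0), N = (0, 1).
1. R is the centroid of triangle MNQ ⇒ R = (1/3, 1/3)
2. V is the centroid of triangle NRM ⇒ V = (1/9, 4/9)
3. U is the centroid of triangle VRN ⇒ U = (4/27, 16/27)
4. J lies on line VN with VJ:JN = -5:2 ⇒ J = (-2/27, 37/27)
line JU meets RN at D = (2/27, 23/27)
U = J + t·(D−J) with t = 3/2, so JU:UD = 3/2:-1/2

JU:UD = -3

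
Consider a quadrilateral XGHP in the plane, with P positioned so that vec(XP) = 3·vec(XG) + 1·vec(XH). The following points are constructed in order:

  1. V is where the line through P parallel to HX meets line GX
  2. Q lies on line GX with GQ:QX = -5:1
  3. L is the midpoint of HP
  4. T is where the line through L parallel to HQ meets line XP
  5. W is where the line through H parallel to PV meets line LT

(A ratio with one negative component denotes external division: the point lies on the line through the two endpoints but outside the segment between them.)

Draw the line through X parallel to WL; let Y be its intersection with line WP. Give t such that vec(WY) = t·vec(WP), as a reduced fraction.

t = -5/6

Set X = (0, 0), G = (1, 0), H = (0, 1), P = (3, 1); any affine frame gives the same invariant.
1. V is where the line through P parallel to HX meets line GX ⇒ V = (3, 0)
2. Q lies on line GX with GQ:QX = -5:1 ⇒ Q = (-1/4, 0)
3. L is the midpoint of HP ⇒ L = (3/2, 1)
4. T is where the line through L parallel to HQ meets line XP ⇒ T = (15/11, 5/11)
5. W is where the line through H parallel to PV meets line LT ⇒ W = (0, -5)
through X parallel to WL: direction (3/2, 6); meets WP at Y = (-5/2, -10)
Y = W + t·(P−W) with t = -5/6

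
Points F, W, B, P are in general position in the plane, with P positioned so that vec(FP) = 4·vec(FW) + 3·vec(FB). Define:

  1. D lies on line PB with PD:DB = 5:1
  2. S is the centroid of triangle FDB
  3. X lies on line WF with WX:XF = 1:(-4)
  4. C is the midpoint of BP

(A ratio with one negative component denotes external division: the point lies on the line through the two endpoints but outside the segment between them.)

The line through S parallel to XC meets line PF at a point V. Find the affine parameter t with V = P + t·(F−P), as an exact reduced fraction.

t = 82/81

Assign F = (0, 0), W = (1, 0), B = (0, 1), P = (4, 3) — the answer is frame-independent, so this choice is without loss of generality.
1. D lies on line PB with PD:DB = 5:1 ⇒ D = (2/3, 4/3)
2. S is the centroid of triangle FDB ⇒ S = (2/9, 7/9)
3. X lies on line WF with WX:XF = 1:(-4) ⇒ X = (4/3, 0)
4. C is the midpoint of BP ⇒ C = (2, 2)
through S parallel to XC: direction (2/3, 2); meets PF at V = (-4/81, -1/27)
V = P + t·(F−P) with t = 82/81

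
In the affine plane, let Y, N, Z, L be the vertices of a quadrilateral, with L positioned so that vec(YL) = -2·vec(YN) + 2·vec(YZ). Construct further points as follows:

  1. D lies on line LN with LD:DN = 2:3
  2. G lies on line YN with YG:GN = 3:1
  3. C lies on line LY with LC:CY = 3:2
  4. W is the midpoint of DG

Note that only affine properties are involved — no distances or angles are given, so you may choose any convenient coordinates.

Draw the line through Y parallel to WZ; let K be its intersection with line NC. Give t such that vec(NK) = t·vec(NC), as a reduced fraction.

Set Y = (0, 0), N = (1, 0), Z = (0, 1), L = (-2, 2); any affine frame gives the same invariant.
1. D lies on line LN with LD:DN = 2:3 ⇒ D = (-4/5, 6/5)
2. G lies on line YN with YG:GN = 3:1 ⇒ G = (3/4, 0)
3. C lies on line LY with LC:CY = 3:2 ⇒ C = (-4/5, 4/5)
4. W is the midpoint of DG ⇒ W = (-1/40, 3/5)
through Y parallel to WZ: direction (1/40, 2/5); meets NC at K = (1/37, 16/37)
K = N + t·(C−N) with t = 20/37

t = 20/37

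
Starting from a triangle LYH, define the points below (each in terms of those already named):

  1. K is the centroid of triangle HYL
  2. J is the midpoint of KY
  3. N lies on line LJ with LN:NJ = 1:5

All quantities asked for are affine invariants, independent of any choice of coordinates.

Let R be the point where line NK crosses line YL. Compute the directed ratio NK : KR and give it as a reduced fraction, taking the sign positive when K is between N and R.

NK:KR = -11/12

Work in coordinates with L = (0, 0), Y = (1, 0), H = (0, 1).
1. K is the centroid of triangle HYL ⇒ K = (1/3, 1/3)
2. J is the midpoint of KY ⇒ J = (2/3, 1/6)
3. N lies on line LJ with LN:NJ = 1:5 ⇒ N = (1/9, 1/36)
line NK meets YL at R = (1/11, 0)
K = N + t·(R−N) with t = -11, so NK:KR = -11:12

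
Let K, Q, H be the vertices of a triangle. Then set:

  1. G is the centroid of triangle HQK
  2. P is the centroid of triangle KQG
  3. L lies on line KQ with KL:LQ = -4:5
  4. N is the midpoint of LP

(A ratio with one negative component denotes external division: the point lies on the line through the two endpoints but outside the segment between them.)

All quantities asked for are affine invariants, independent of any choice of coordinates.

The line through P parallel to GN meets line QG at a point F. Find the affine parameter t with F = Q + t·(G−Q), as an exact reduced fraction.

t = 7/16

Set K = (0, 0), Q = (1, 0), H = (0, 1); any affine frame gives the same invariant.
1. G is the centroid of triangle HQK ⇒ G = (1/3, 1/3)
2. P is the centroid of triangle KQG ⇒ P = (4/9, 1/9)
3. L lies on line KQ with KL:LQ = -4:5 ⇒ L = (-4, 0)
4. N is the midpoint of LP ⇒ N = (-16/9, 1/18)
through P parallel to GN: direction (-19/9, -5/18); meets QG at F = (17/24, 7/48)
F = Q + t·(G−Q) with t = 7/16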